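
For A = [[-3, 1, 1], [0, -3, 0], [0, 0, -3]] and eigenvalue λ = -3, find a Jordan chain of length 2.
We seek v_1 ∈ ker((A + 3I)^2) \ ker(A + 3I), then set v_{i+1} = (A + 3I) v_i.

One such chain is v_1 = [[-2, 0, 1]]^T, v_2 = [[1, 0, 0]]^T. Check: (A + 3I) v_2 = [[0, 0, 0]]^T = 0.

v_1 = [[-2, 0, 1]]^T, v_2 = [[1, 0, 0]]^T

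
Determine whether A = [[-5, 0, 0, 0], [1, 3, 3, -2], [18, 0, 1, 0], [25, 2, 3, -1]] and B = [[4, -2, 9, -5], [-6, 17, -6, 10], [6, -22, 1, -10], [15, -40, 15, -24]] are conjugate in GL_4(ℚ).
Yes.

Two matrices over a field are similar if and only if they have the same invariant factors.

Both A and B have characteristic polynomial (x - 1)^3(x + 5) and minimal polynomial (x - 1)^2(x + 5). Computing further, both have invariant factors x - 1, (x - 1)^2(x + 5). Hence A and B are similar.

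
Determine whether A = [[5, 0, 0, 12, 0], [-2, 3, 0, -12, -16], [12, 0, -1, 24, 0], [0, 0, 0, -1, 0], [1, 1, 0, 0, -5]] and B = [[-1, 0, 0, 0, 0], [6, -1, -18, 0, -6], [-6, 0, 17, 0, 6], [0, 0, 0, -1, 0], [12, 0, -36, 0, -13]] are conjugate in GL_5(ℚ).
No.

Both have characteristic polynomial (x - 5)(x + 1)^4, but the minimal polynomial of A is (x - 5)(x + 1)^2 while the minimal polynomial of B is (x - 5)(x + 1). The minimal polynomial is a similarity invariant, so A and B are not similar.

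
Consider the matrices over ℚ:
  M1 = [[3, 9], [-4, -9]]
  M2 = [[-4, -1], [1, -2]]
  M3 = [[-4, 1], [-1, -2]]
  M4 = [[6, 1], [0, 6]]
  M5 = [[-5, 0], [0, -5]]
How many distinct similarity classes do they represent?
3 classes: {M1, M2, M3}, {M4}, {M5}

Characteristic polynomials: χ_{M1} = (x + 3)^2, χ_{M2} = (x + 3)^2, χ_{M3} = (x + 3)^2, χ_{M4} = (x - 6)^2, χ_{M5} = (x + 5)^2.

{M1, M2, M3}: invariant factors (x + 3)^2.

{M4}: invariant factors (x - 6)^2.

{M5}: invariant factors x + 5, x + 5.

Matrices are similar if and only if their invariant-factor lists agree; the partition into similarity classes is {M1, M2, M3}, {M4}, {M5}.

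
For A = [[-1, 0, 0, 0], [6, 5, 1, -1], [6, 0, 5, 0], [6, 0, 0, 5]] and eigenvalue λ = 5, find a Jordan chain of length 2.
v_1 = [[0, 2, 1, 0]]^T, v_2 = [[0, 1, 0, 0]]^T

We seek v_1 ∈ ker((A - 5I)^2) \ ker(A - 5I), then set v_{i+1} = (A - 5I) v_i.

One such chain is v_1 = [[0, 2, 1, 0]]^T, v_2 = [[0, 1, 0, 0]]^T. Check: (A - 5I) v_2 = [[0, 0, 0, 0]]^T = 0.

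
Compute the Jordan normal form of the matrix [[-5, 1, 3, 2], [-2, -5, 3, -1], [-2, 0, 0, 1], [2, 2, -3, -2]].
J = [[-3, 1, 0, 0], [0, -3, 0, 0], [0, 0, -3, 1], [0, 0, 0, -3]]

The characteristic polynomial is det(xI - A) = (x + 3)^4, so the eigenvalues are -3 (algebraic multiplicity 4).

For λ = -3: rank(A + 3I) = 2, rank((A + 3I)^2) = 0. The eigenspace has dimension 4 - 2 = 2, so there are 2 Jordan blocks; the rank sequence gives block sizes [2, 2].

Assembling the blocks gives the Jordan form J above.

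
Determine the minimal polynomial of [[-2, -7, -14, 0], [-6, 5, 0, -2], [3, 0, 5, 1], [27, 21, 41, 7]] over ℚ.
The characteristic polynomial factors as (x - 6)^2(x - 5)(x + 2). The minimal polynomial is ∏(x - λ)^{k_λ} where k_λ is the size of the largest Jordan block at λ.

For λ = -2: rank(A + 2I) = 3, and the largest Jordan block has size 1 (the smallest k with rank((A + 2I)^k) = rank((A + 2I)^(k+1))).
For λ = 5: rank(A - 5I) = 3, and the largest Jordan block has size 1 (the smallest k with rank((A - 5I)^k) = rank((A - 5I)^(k+1))).
For λ = 6: rank(A - 6I) = 3, and the largest Jordan block has size 2 (the smallest k with rank((A - 6I)^k) = rank((A - 6I)^(k+1))).

So m_A(x) = (x - 6)^2(x - 5)(x + 2).

m_A(x) = (x - 6)^2(x - 5)(x + 2)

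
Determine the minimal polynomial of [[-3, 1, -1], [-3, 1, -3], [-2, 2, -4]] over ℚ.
The characteristic polynomial factors as (x + 2)^3. The minimal polynomial is ∏(x - λ)^{k_λ} where k_λ is the size of the largest Jordan block at λ.

For λ = -2: rank(A + 2I) = 1, and the largest Jordan block has size 2 (the smallest k with rank((A + 2I)^k) = rank((A + 2I)^(k+1))).

So m_A(x) = (x + 2)^2.

m_A(x) = (x + 2)^2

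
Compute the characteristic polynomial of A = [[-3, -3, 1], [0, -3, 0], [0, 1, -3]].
χ_A(x) = (x + 3)^3

xI - A = [[x + 3, 3, -1], [0, x + 3, 0], [0, -1, x + 3]].

Expanding det(xI - A) along the first row:
det(xI - A) = + (x + 3)·det([[x + 3, 0], [-1, x + 3]]) - (3)·det([[0, 0], [0, x + 3]]) + (-1)·det([[0, x + 3], [0, -1]]).

Evaluating gives χ_A(x) = x^3 + 9x^2 + 27x + 27 = (x + 3)^3.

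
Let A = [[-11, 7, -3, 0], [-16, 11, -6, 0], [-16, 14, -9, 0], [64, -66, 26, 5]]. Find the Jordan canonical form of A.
J = [[-3, 1, 0, 0], [0, -3, 0, 0], [0, 0, -3, 0], [0, 0, 0, 5]]

The characteristic polynomial is det(xI - A) = (x - 5)(x + 3)^3, so the eigenvalues are -3 (algebraic multiplicity 3), 5 (algebraic multiplicity 1).

For λ = -3: rank(A + 3I) = 2, rank((A + 3I)^2) = 1. The eigenspace has dimension 4 - 2 = 2, so there are 2 Jordan blocks; the rank sequence gives block sizes [2, 1].

For λ = 5: algebraic multiplicity 1 gives one 1×1 block.

Assembling the blocks gives the Jordan form J above.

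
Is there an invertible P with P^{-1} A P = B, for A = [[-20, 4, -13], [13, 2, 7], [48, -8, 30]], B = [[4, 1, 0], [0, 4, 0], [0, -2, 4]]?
No.

Both have characteristic polynomial (x - 4)^3, but the minimal polynomial of A is (x - 4)^3 while the minimal polynomial of B is (x - 4)^2. The minimal polynomial is a similarity invariant, so A and B are not similar.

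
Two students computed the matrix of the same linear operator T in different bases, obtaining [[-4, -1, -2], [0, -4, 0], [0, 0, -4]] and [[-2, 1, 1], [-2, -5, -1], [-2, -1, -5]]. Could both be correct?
Yes.

Two matrices over a field are similar if and only if they have the same invariant factors.

Both A and B have characteristic polynomial (x + 4)^3 and minimal polynomial (x + 4)^2. Computing further, both have invariant factors x + 4, (x + 4)^2. Hence A and B are similar.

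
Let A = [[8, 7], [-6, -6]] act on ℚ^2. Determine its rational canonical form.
The invariant factors of A (the non-unit diagonal entries of the Smith normal form of xI - A over ℚ[x]) are x^2 - 2x - 6, each dividing the next. The characteristic polynomial is their product, x^2 - 2x - 6.

The rational canonical form is the block-diagonal matrix of companion matrices C(f_i):
R = [[0, 6], [1, 2]].

Note the characteristic polynomial does not split into linear factors over ℚ, so A has no Jordan form over ℚ; the rational canonical form exists over any field.

R = [[0, 6], [1, 2]]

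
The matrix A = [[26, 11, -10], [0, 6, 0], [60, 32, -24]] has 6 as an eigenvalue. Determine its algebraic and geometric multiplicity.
The characteristic polynomial is (x - 6)^2(x + 4), so the factor x - 6 appears with exponent 2: the algebraic multiplicity is 2.

rank(A - 6I) = 2, so the eigenspace has dimension 3 - 2 = 1: the geometric multiplicity is 1.

Since 1 < 2, A is not diagonalizable.

algebraic multiplicity 2, geometric multiplicity 1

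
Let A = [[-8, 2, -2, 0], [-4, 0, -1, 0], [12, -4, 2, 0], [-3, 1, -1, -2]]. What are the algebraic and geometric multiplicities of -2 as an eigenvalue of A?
The characteristic polynomial is (x + 2)^4, so the factor x + 2 appears with exponent 4: the algebraic multiplicity is 4.

rank(A + 2I) = 2, so the eigenspace has dimension 4 - 2 = 2: the geometric multiplicity is 2.

Since 2 < 4, A is not diagonalizable.

algebraic multiplicity 4, geometric multiplicity 2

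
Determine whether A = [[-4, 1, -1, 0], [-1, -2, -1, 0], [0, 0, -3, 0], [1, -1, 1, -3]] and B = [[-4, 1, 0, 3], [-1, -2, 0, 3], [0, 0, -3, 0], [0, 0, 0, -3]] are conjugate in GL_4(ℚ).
Yes.

Two matrices over a field are similar if and only if they have the same invariant factors.

Both A and B have characteristic polynomial (x + 3)^4 and minimal polynomial (x + 3)^2. Computing further, both have invariant factors x + 3, x + 3, (x + 3)^2. Hence A and B are similar.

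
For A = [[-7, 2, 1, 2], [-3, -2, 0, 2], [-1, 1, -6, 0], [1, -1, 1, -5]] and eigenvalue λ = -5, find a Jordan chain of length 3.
We seek v_1 ∈ ker((A + 5I)^3) \ ker((A + 5I)^2), then set v_{i+1} = (A + 5I) v_i.

One such chain is v_1 = [[0, -1, -2, 2]]^T, v_2 = [[0, 1, 1, -1]]^T, v_3 = [[1, 1, 0, 0]]^T. Check: (A + 5I) v_3 = [[0, 0, 0, 0]]^T = 0.

v_1 = [[0, -1, -2, 2]]^T, v_2 = [[0, 1, 1, -1]]^T, v_3 = [[1, 1, 0, 0]]^T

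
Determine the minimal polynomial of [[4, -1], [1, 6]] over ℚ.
The characteristic polynomial factors as (x - 5)^2. The minimal polynomial is ∏(x - λ)^{k_λ} where k_λ is the size of the largest Jordan block at λ.

For λ = 5: rank(A - 5I) = 1, and the largest Jordan block has size 2 (the smallest k with rank((A - 5I)^k) = rank((A - 5I)^(k+1))).

So m_A(x) = (x - 5)^2.

m_A(x) = (x - 5)^2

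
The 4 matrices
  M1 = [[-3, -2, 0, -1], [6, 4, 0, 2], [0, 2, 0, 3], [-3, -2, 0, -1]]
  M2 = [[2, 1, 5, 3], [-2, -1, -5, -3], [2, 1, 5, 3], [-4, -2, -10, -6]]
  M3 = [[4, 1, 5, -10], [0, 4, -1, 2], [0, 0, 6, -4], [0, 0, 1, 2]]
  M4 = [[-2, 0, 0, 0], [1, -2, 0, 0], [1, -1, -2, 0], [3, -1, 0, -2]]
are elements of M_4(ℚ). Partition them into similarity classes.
4 classes: {M1}, {M2}, {M3}, {M4}

Characteristic polynomials: χ_{M1} = x^4, χ_{M2} = x^4, χ_{M3} = (x - 4)^4, χ_{M4} = (x + 2)^4.

{M1}: invariant factors x, x^3.

{M2}: invariant factors x, x, x^2.

{M3}: invariant factors x - 4, (x - 4)^3.

{M4}: invariant factors x + 2, (x + 2)^3.

Matrices are similar if and only if their invariant-factor lists agree; the partition into similarity classes is {M1}, {M2}, {M3}, {M4}.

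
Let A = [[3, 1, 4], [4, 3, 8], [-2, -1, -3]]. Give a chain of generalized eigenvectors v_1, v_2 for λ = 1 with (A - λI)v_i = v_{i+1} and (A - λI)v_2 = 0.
v_1 = [[-1, -9, 3]]^T, v_2 = [[1, 2, -1]]^T

We seek v_1 ∈ ker((A - I)^2) \ ker(A - I), then set v_{i+1} = (A - I) v_i.

One such chain is v_1 = [[-1, -9, 3]]^T, v_2 = [[1, 2, -1]]^T. Check: (A - I) v_2 = [[0, 0, 0]]^T = 0.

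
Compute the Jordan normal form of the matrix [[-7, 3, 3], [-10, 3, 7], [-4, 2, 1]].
The characteristic polynomial is det(xI - A) = (x + 1)^3, so the eigenvalues are -1 (algebraic multiplicity 3).

For λ = -1: rank(A + I) = 2, rank((A + I)^2) = 1, rank((A + I)^3) = 0. The eigenspace has dimension 3 - 2 = 1, so there is 1 Jordan block; the rank sequence gives block sizes [3].

Assembling the blocks gives the Jordan form J above.

J = [[-1, 1, 0], [0, -1, 1], [0, 0, -1]]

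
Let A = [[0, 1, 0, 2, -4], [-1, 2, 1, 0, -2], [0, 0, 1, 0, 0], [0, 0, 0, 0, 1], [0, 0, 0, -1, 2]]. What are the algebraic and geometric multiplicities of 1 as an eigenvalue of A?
The characteristic polynomial is (x - 1)^5, so the factor x - 1 appears with exponent 5: the algebraic multiplicity is 5.

rank(A - I) = 3, so the eigenspace has dimension 5 - 3 = 2: the geometric multiplicity is 2.

Since 2 < 5, A is not diagonalizable.

algebraic multiplicity 5, geometric multiplicity 2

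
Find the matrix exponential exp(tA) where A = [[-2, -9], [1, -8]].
A has Jordan form J = [[-5, 1], [0, -5]] with A = PJP^{-1}, so e^{tA} = P e^{tJ} P^{-1}.

For a Jordan block J_k(λ), e^{tJ_k(λ)} = e^{λt} · (I + tN + t^2 N^2/2! + ... + t^{k-1} N^{k-1}/(k-1)!) where N is the nilpotent superdiagonal part.

Assembling the blocks and conjugating back gives the entries of e^{tA} as shown above.

e^{tA} = [[(3*t + 1)*e^{-5*t}, -9*t*e^{-5*t}], [t*e^{-5*t}, (1 - 3*t)*e^{-5*t}]]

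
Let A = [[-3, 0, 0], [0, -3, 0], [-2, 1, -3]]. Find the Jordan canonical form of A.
The characteristic polynomial is det(xI - A) = (x + 3)^3, so the eigenvalues are -3 (algebraic multiplicity 3).

For λ = -3: rank(A + 3I) = 1, rank((A + 3I)^2) = 0. The eigenspace has dimension 3 - 1 = 2, so there are 2 Jordan blocks; the rank sequence gives block sizes [2, 1].

Assembling the blocks gives the Jordan form J above.

J = [[-3, 1, 0], [0, -3, 0], [0, 0, -3]]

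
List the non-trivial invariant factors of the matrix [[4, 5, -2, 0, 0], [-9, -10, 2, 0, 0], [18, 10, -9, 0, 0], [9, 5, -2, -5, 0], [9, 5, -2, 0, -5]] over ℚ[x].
x + 5, x + 5, x + 5, (x + 5)^2

The Jordan structure of A has elementary divisors (x + 5)^2, (x + 5), (x + 5), (x + 5). Arranging the block sizes at each eigenvalue in decreasing order and taking row products gives the invariant factors.

Invariant factors (smallest first, each dividing the next): x + 5, x + 5, x + 5, (x + 5)^2.

Check: the last factor (x + 5)^2 is the minimal polynomial, and the product (x + 5)^5 is the characteristic polynomial.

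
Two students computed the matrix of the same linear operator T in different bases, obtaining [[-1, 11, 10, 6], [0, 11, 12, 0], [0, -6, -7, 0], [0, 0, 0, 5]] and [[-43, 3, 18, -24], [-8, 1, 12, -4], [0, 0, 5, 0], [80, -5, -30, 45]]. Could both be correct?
Yes.

Two matrices over a field are similar if and only if they have the same invariant factors.

Both A and B have characteristic polynomial (x - 5)^2(x + 1)^2 and minimal polynomial (x - 5)(x + 1)^2. Computing further, both have invariant factors x - 5, (x - 5)(x + 1)^2. Hence A and B are similar.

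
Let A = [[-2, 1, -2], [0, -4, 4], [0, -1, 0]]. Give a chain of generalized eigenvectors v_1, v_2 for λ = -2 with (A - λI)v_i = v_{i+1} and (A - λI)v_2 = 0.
We seek v_1 ∈ ker((A + 2I)^2) \ ker(A + 2I), then set v_{i+1} = (A + 2I) v_i.

One such chain is v_1 = [[0, -3, -2]]^T, v_2 = [[1, -2, -1]]^T. Check: (A + 2I) v_2 = [[0, 0, 0]]^T = 0.

v_1 = [[0, -3, -2]]^T, v_2 = [[1, -2, -1]]^T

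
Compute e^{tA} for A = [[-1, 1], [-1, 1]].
A has Jordan form J = [[0, 1], [0, 0]] with A = PJP^{-1}, so e^{tA} = P e^{tJ} P^{-1}.

For a Jordan block J_k(λ), e^{tJ_k(λ)} = e^{λt} · (I + tN + t^2 N^2/2! + ... + t^{k-1} N^{k-1}/(k-1)!) where N is the nilpotent superdiagonal part.

Assembling the blocks and conjugating back gives the entries of e^{tA} as shown above.

e^{tA} = [[1 - t, t], [-t, t + 1]]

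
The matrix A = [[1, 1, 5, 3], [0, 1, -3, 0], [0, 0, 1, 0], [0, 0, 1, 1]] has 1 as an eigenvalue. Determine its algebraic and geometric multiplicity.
The characteristic polynomial is (x - 1)^4, so the factor x - 1 appears with exponent 4: the algebraic multiplicity is 4.

rank(A - I) = 2, so the eigenspace has dimension 4 - 2 = 2: the geometric multiplicity is 2.

Since 2 < 4, A is not diagonalizable.

algebraic multiplicity 4, geometric multiplicity 2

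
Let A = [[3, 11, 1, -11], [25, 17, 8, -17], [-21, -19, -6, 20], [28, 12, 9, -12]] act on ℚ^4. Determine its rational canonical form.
R = [[0, 0, 0, -16], [1, 0, 0, -8], [0, 1, 0, 7], [0, 0, 1, 2]]

The invariant factors of A (the non-unit diagonal entries of the Smith normal form of xI - A over ℚ[x]) are (x^2 - x - 4)^2, each dividing the next. The characteristic polynomial is their product, (x^2 - x - 4)^2.

The rational canonical form is the block-diagonal matrix of companion matrices C(f_i):
R = [[0, 0, 0, -16], [1, 0, 0, -8], [0, 1, 0, 7], [0, 0, 1, 2]].

Note the characteristic polynomial does not split into linear factors over ℚ, so A has no Jordan form over ℚ; the rational canonical form exists over any field.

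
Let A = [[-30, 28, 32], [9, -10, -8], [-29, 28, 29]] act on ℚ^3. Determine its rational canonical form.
The invariant factors of A (the non-unit diagonal entries of the Smith normal form of xI - A over ℚ[x]) are (x + 3)(x + 4)^2, each dividing the next. The characteristic polynomial is their product, (x + 3)(x + 4)^2.

The rational canonical form is the block-diagonal matrix of companion matrices C(f_i):
R = [[0, 0, -48], [1, 0, -40], [0, 1, -11]].

R = [[0, 0, -48], [1, 0, -40], [0, 1, -11]]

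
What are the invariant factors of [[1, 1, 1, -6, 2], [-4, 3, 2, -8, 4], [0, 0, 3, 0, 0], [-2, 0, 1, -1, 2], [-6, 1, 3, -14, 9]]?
The Jordan structure of A has elementary divisors (x - 3)^2, (x - 3)^2, (x - 3). Arranging the block sizes at each eigenvalue in decreasing order and taking row products gives the invariant factors.

Invariant factors (smallest first, each dividing the next): x - 3, (x - 3)^2, (x - 3)^2.

Check: the last factor (x - 3)^2 is the minimal polynomial, and the product (x - 3)^5 is the characteristic polynomial.

x - 3, (x - 3)^2, (x - 3)^2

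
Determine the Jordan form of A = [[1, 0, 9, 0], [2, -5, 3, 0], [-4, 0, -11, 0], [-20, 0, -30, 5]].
The characteristic polynomial is det(xI - A) = (x - 5)(x + 5)^3, so the eigenvalues are -5 (algebraic multiplicity 3), 5 (algebraic multiplicity 1).

For λ = -5: rank(A + 5I) = 2, rank((A + 5I)^2) = 1. The eigenspace has dimension 4 - 2 = 2, so there are 2 Jordan blocks; the rank sequence gives block sizes [2, 1].

For λ = 5: algebraic multiplicity 1 gives one 1×1 block.

Assembling the blocks gives the Jordan form J above.

J = [[-5, 1, 0, 0], [0, -5, 0, 0], [0, 0, -5, 0], [0, 0, 0, 5]]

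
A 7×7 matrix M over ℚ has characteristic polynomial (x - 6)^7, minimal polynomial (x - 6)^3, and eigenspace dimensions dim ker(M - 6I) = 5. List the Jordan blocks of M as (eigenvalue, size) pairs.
λ = 6: algebraic multiplicity 7 (exponent in χ_M), largest block size 3 (exponent in m_M), 5 blocks (geometric multiplicity). These force block sizes [3, 1, 1, 1, 1].

Jordan blocks: (6, 3), (6, 1), (6, 1), (6, 1), (6, 1)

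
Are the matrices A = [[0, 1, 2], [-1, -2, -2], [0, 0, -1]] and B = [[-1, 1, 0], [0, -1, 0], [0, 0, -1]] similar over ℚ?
Two matrices over a field are similar if and only if they have the same invariant factors.

Both A and B have characteristic polynomial (x + 1)^3 and minimal polynomial (x + 1)^2. Computing further, both have invariant factors x + 1, (x + 1)^2. Hence A and B are similar.

Yes.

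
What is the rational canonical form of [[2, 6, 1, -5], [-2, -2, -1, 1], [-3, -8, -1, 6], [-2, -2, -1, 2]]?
R = [[0, 0, 0, -4], [1, 0, 0, 3], [0, 1, 0, 1], [0, 0, 1, 1]]

The invariant factors of A (the non-unit diagonal entries of the Smith normal form of xI - A over ℚ[x]) are (x - 1)(x^3 - x - 4), each dividing the next. The characteristic polynomial is their product, (x - 1)(x^3 - x - 4).

The rational canonical form is the block-diagonal matrix of companion matrices C(f_i):
R = [[0, 0, 0, -4], [1, 0, 0, 3], [0, 1, 0, 1], [0, 0, 1, 1]].

Note the characteristic polynomial does not split into linear factors over ℚ, so A has no Jordan form over ℚ; the rational canonical form exists over any field.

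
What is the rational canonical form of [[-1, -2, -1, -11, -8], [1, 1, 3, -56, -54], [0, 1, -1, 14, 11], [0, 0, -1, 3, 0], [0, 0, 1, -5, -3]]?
R = [[0, 0, 0, 0, 48], [1, 0, 0, 0, 44], [0, 1, 0, 0, -8], [0, 0, 1, 0, 8], [0, 0, 0, 1, -1]]

The invariant factors of A (the non-unit diagonal entries of the Smith normal form of xI - A over ℚ[x]) are (x - 3)(x + 4)(x^3 + 4x + 4), each dividing the next. The characteristic polynomial is their product, (x - 3)(x + 4)(x^3 + 4x + 4).

The rational canonical form is the block-diagonal matrix of companion matrices C(f_i):
R = [[0, 0, 0, 0, 48], [1, 0, 0, 0, 44], [0, 1, 0, 0, -8], [0, 0, 1, 0, 8], [0, 0, 0, 1, -1]].

Note the characteristic polynomial does not split into linear factors over ℚ, so A has no Jordan form over ℚ; the rational canonical form exists over any field.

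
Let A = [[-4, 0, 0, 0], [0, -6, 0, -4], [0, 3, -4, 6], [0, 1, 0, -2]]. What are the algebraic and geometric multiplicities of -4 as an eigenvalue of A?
algebraic multiplicity 4, geometric multiplicity 3

The characteristic polynomial is (x + 4)^4, so the factor x + 4 appears with exponent 4: the algebraic multiplicity is 4.

rank(A + 4I) = 1, so the eigenspace has dimension 4 - 1 = 3: the geometric multiplicity is 3.

Since 3 < 4, A is not diagonalizable.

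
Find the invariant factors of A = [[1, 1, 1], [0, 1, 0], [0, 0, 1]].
x - 1, (x - 1)^2

The Jordan structure of A has elementary divisors (x - 1)^2, (x - 1). Arranging the block sizes at each eigenvalue in decreasing order and taking row products gives the invariant factors.

Invariant factors (smallest first, each dividing the next): x - 1, (x - 1)^2.

Check: the last factor (x - 1)^2 is the minimal polynomial, and the product (x - 1)^3 is the characteristic polynomial.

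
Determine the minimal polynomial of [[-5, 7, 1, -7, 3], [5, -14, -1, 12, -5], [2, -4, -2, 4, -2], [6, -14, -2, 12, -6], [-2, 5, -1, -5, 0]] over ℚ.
m_A(x) = (x + 1)(x + 2)^3

The characteristic polynomial factors as (x + 1)(x + 2)^4. The minimal polynomial is ∏(x - λ)^{k_λ} where k_λ is the size of the largest Jordan block at λ.

For λ = -2: rank(A + 2I) = 3, and the largest Jordan block has size 3 (the smallest k with rank((A + 2I)^k) = rank((A + 2I)^(k+1))).
For λ = -1: rank(A + I) = 4, and the largest Jordan block has size 1 (the smallest k with rank((A + I)^k) = rank((A + I)^(k+1))).

So m_A(x) = (x + 1)(x + 2)^3.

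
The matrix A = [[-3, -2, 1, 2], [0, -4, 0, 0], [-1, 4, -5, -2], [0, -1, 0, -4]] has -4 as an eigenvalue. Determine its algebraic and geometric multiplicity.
algebraic multiplicity 4, geometric multiplicity 2

The characteristic polynomial is (x + 4)^4, so the factor x + 4 appears with exponent 4: the algebraic multiplicity is 4.

rank(A + 4I) = 2, so the eigenspace has dimension 4 - 2 = 2: the geometric multiplicity is 2.

Since 2 < 4, A is not diagonalizable.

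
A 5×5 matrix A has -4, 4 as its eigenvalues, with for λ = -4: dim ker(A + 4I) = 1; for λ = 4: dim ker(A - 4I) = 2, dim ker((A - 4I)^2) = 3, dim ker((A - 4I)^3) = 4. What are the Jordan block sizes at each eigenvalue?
Jordan blocks: (-4, 1), (4, 3), (4, 1)

λ = -4: successive nullity increments [1] count blocks of size ≥ k; block sizes are [1].
λ = 4: successive nullity increments [2, 1, 1] count blocks of size ≥ k; block sizes are [3, 1].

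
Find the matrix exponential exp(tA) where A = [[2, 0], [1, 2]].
A has Jordan form J = [[2, 1], [0, 2]] with A = PJP^{-1}, so e^{tA} = P e^{tJ} P^{-1}.

For a Jordan block J_k(λ), e^{tJ_k(λ)} = e^{λt} · (I + tN + t^2 N^2/2! + ... + t^{k-1} N^{k-1}/(k-1)!) where N is the nilpotent superdiagonal part.

Assembling the blocks and conjugating back gives the entries of e^{tA} as shown above.

e^{tA} = [[e^{2*t}, 0], [t*e^{2*t}, e^{2*t}]]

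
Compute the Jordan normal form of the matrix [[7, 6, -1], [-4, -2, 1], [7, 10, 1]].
J = [[2, 1, 0], [0, 2, 1], [0, 0, 2]]

The characteristic polynomial is det(xI - A) = (x - 2)^3, so the eigenvalues are 2 (algebraic multiplicity 3).

For λ = 2: rank(A - 2I) = 2, rank((A - 2I)^2) = 1, rank((A - 2I)^3) = 0. The eigenspace has dimension 3 - 2 = 1, so there is 1 Jordan block; the rank sequence gives block sizes [3].

Assembling the blocks gives the Jordan form J above.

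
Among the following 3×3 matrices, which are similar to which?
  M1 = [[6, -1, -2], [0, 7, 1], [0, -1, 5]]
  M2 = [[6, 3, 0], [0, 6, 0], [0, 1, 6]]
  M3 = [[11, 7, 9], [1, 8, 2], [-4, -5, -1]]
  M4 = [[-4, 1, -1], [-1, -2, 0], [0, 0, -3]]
Characteristic polynomials: χ_{M1} = (x - 6)^3, χ_{M2} = (x - 6)^3, χ_{M3} = (x - 6)^3, χ_{M4} = (x + 3)^3.

{M1, M3}: invariant factors (x - 6)^3.

{M2}: invariant factors x - 6, (x - 6)^2.

{M4}: invariant factors (x + 3)^3.

Matrices are similar if and only if their invariant-factor lists agree; the partition into similarity classes is {M1, M3}, {M2}, {M4}.

3 classes: {M1, M3}, {M2}, {M4}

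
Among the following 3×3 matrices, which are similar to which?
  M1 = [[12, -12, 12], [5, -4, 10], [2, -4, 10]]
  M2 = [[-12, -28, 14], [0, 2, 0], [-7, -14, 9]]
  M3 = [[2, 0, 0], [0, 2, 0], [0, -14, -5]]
Characteristic polynomials: χ_{M1} = (x - 6)^3, χ_{M2} = (x - 2)^2(x + 5), χ_{M3} = (x - 2)^2(x + 5).

{M1}: invariant factors x - 6, (x - 6)^2.

{M2, M3}: invariant factors x - 2, (x - 2)(x + 5).

Matrices are similar if and only if their invariant-factor lists agree; the partition into similarity classes is {M1}, {M2, M3}.

2 classes: {M1}, {M2, M3}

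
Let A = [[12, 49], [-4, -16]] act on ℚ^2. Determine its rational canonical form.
The invariant factors of A (the non-unit diagonal entries of the Smith normal form of xI - A over ℚ[x]) are (x + 2)^2, each dividing the next. The characteristic polynomial is their product, (x + 2)^2.

The rational canonical form is the block-diagonal matrix of companion matrices C(f_i):
R = [[0, -4], [1, -4]].

R = [[0, -4], [1, -4]]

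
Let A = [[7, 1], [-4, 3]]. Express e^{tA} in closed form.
A has Jordan form J = [[5, 1], [0, 5]] with A = PJP^{-1}, so e^{tA} = P e^{tJ} P^{-1}.

For a Jordan block J_k(λ), e^{tJ_k(λ)} = e^{λt} · (I + tN + t^2 N^2/2! + ... + t^{k-1} N^{k-1}/(k-1)!) where N is the nilpotent superdiagonal part.

Assembling the blocks and conjugating back gives the entries of e^{tA} as shown above.

e^{tA} = [[(2*t + 1)*e^{5*t}, t*e^{5*t}], [-4*t*e^{5*t}, (1 - 2*t)*e^{5*t}]]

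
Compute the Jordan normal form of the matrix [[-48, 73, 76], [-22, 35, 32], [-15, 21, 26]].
J = [[4, 1, 0], [0, 4, 0], [0, 0, 5]]

The characteristic polynomial is det(xI - A) = (x - 5)(x - 4)^2, so the eigenvalues are 4 (algebraic multiplicity 2), 5 (algebraic multiplicity 1).

For λ = 4: rank(A - 4I) = 2, rank((A - 4I)^2) = 1. The eigenspace has dimension 3 - 2 = 1, so there is 1 Jordan block; the rank sequence gives block sizes [2].

For λ = 5: algebraic multiplicity 1 gives one 1×1 block.

Assembling the blocks gives the Jordan form J above.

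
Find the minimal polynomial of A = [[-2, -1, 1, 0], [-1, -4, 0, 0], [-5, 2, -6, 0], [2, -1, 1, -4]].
The characteristic polynomial factors as (x + 4)^4. The minimal polynomial is ∏(x - λ)^{k_λ} where k_λ is the size of the largest Jordan block at λ.

For λ = -4: rank(A + 4I) = 2, and the largest Jordan block has size 3 (the smallest k with rank((A + 4I)^k) = rank((A + 4I)^(k+1))).

So m_A(x) = (x + 4)^3.

m_A(x) = (x + 4)^3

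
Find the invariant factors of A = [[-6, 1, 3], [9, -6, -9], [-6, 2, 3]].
The Jordan structure of A has elementary divisors (x + 3)^2, (x + 3). Arranging the block sizes at each eigenvalue in decreasing order and taking row products gives the invariant factors.

Invariant factors (smallest first, each dividing the next): x + 3, (x + 3)^2.

Check: the last factor (x + 3)^2 is the minimal polynomial, and the product (x + 3)^3 is the characteristic polynomial.

x + 3, (x + 3)^2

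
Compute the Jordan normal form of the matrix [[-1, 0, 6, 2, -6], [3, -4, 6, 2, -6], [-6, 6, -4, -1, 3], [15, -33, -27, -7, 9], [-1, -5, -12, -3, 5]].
J = [[-4, 1, 0, 0, 0], [0, -4, 0, 0, 0], [0, 0, -1, 1, 0], [0, 0, 0, -1, 0], [0, 0, 0, 0, -1]]

The characteristic polynomial is det(xI - A) = (x + 1)^3(x + 4)^2, so the eigenvalues are -4 (algebraic multiplicity 2), -1 (algebraic multiplicity 3).

For λ = -4: rank(A + 4I) = 4, rank((A + 4I)^2) = 3. The eigenspace has dimension 5 - 4 = 1, so there is 1 Jordan block; the rank sequence gives block sizes [2].

For λ = -1: rank(A + I) = 3, rank((A + I)^2) = 2. The eigenspace has dimension 5 - 3 = 2, so there are 2 Jordan blocks; the rank sequence gives block sizes [2, 1].

Assembling the blocks gives the Jordan form J above.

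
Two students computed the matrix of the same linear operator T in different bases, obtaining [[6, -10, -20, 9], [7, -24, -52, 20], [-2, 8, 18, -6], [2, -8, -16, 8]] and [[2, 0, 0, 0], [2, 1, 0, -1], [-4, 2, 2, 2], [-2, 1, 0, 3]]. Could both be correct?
No.

Both have characteristic polynomial (x - 2)^4, but the minimal polynomial of A is (x - 2)^3 while the minimal polynomial of B is (x - 2)^2. The minimal polynomial is a similarity invariant, so A and B are not similar.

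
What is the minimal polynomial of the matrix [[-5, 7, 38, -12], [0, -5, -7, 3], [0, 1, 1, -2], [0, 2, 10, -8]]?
m_A(x) = (x + 4)^3(x + 5)

The characteristic polynomial factors as (x + 4)^3(x + 5). The minimal polynomial is ∏(x - λ)^{k_λ} where k_λ is the size of the largest Jordan block at λ.

For λ = -5: rank(A + 5I) = 3, and the largest Jordan block has size 1 (the smallest k with rank((A + 5I)^k) = rank((A + 5I)^(k+1))).
For λ = -4: rank(A + 4I) = 3, and the largest Jordan block has size 3 (the smallest k with rank((A + 4I)^k) = rank((A + 4I)^(k+1))).

So m_A(x) = (x + 4)^3(x + 5).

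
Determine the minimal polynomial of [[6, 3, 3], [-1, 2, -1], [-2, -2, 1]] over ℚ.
m_A(x) = (x - 3)^2

The characteristic polynomial factors as (x - 3)^3. The minimal polynomial is ∏(x - λ)^{k_λ} where k_λ is the size of the largest Jordan block at λ.

For λ = 3: rank(A - 3I) = 1, and the largest Jordan block has size 2 (the smallest k with rank((A - 3I)^k) = rank((A - 3I)^(k+1))).

So m_A(x) = (x - 3)^2.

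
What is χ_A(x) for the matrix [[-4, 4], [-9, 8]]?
χ_A(x) = (x - 2)^2

xI - A = [[x + 4, -4], [9, x - 8]].

Expanding det(xI - A) along the first row:
det(xI - A) = + (x + 4)·det([[x - 8]]) - (-4)·det([[9]]).

Evaluating gives χ_A(x) = x^2 - 4x + 4 = (x - 2)^2.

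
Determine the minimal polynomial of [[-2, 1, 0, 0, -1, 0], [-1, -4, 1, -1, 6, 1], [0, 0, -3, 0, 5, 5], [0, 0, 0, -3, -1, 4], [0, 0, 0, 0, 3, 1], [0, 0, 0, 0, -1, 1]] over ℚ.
m_A(x) = (x - 2)^2(x + 3)^3

The characteristic polynomial factors as (x - 2)^2(x + 3)^4. The minimal polynomial is ∏(x - λ)^{k_λ} where k_λ is the size of the largest Jordan block at λ.

For λ = -3: rank(A + 3I) = 4, and the largest Jordan block has size 3 (the smallest k with rank((A + 3I)^k) = rank((A + 3I)^(k+1))).
For λ = 2: rank(A - 2I) = 5, and the largest Jordan block has size 2 (the smallest k with rank((A - 2I)^k) = rank((A - 2I)^(k+1))).

So m_A(x) = (x - 2)^2(x + 3)^3.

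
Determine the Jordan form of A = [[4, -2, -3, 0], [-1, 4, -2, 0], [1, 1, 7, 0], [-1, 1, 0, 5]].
The characteristic polynomial is det(xI - A) = (x - 5)^4, so the eigenvalues are 5 (algebraic multiplicity 4).

For λ = 5: rank(A - 5I) = 2, rank((A - 5I)^2) = 1, rank((A - 5I)^3) = 0. The eigenspace has dimension 4 - 2 = 2, so there are 2 Jordan blocks; the rank sequence gives block sizes [3, 1].

Assembling the blocks gives the Jordan form J above.

J = [[5, 1, 0, 0], [0, 5, 1, 0], [0, 0, 5, 0], [0, 0, 0, 5]]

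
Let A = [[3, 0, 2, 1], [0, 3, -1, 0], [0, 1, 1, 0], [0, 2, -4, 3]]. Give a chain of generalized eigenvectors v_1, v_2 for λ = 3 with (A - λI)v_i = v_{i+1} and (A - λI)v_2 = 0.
We seek v_1 ∈ ker((A - 3I)^2) \ ker(A - 3I), then set v_{i+1} = (A - 3I) v_i.

One such chain is v_1 = [[-2, 0, 0, 1]]^T, v_2 = [[1, 0, 0, 0]]^T. Check: (A - 3I) v_2 = [[0, 0, 0, 0]]^T = 0.

v_1 = [[-2, 0, 0, 1]]^T, v_2 = [[1, 0, 0, 0]]^T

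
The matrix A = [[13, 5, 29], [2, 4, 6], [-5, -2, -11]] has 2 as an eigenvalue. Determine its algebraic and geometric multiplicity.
algebraic multiplicity 3, geometric multiplicity 1

The characteristic polynomial is (x - 2)^3, so the factor x - 2 appears with exponent 3: the algebraic multiplicity is 3.

rank(A - 2I) = 2, so the eigenspace has dimension 3 - 2 = 1: the geometric multiplicity is 1.

Since 1 < 3, A is not diagonalizable.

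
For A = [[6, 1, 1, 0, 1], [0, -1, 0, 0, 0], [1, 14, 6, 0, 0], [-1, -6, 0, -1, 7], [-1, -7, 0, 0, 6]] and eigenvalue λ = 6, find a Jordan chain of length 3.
v_1 = [[0, 0, 0, 1, 1]]^T, v_2 = [[1, 0, 0, 0, 0]]^T, v_3 = [[0, 0, 1, -1, -1]]^T

We seek v_1 ∈ ker((A - 6I)^3) \ ker((A - 6I)^2), then set v_{i+1} = (A - 6I) v_i.

One such chain is v_1 = [[0, 0, 0, 1, 1]]^T, v_2 = [[1, 0, 0, 0, 0]]^T, v_3 = [[0, 0, 1, -1, -1]]^T. Check: (A - 6I) v_3 = [[0, 0, 0, 0, 0]]^T = 0.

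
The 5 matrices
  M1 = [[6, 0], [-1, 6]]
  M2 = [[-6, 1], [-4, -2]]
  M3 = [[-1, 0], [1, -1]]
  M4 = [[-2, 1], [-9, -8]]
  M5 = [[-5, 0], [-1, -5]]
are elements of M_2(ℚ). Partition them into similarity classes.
4 classes: {M1}, {M2}, {M3}, {M4, M5}

Characteristic polynomials: χ_{M1} = (x - 6)^2, χ_{M2} = (x + 4)^2, χ_{M3} = (x + 1)^2, χ_{M4} = (x + 5)^2, χ_{M5} = (x + 5)^2.

{M1}: invariant factors (x - 6)^2.

{M2}: invariant factors (x + 4)^2.

{M3}: invariant factors (x + 1)^2.

{M4, M5}: invariant factors (x + 5)^2.

Matrices are similar if and only if their invariant-factor lists agree; the partition into similarity classes is {M1}, {M2}, {M3}, {M4, M5}.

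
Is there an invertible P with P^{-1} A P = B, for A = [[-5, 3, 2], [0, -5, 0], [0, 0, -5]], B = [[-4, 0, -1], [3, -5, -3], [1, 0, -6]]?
Two matrices over a field are similar if and only if they have the same invariant factors.

Both A and B have characteristic polynomial (x + 5)^3 and minimal polynomial (x + 5)^2. Computing further, both have invariant factors x + 5, (x + 5)^2. Hence A and B are similar.

Yes.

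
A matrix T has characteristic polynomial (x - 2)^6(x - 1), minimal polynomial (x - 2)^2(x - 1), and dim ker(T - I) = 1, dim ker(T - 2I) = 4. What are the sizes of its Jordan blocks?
λ = 1: algebraic multiplicity 1 (exponent in χ_T), largest block size 1 (exponent in m_T), 1 block (geometric multiplicity). This forces block sizes [1].
λ = 2: algebraic multiplicity 6 (exponent in χ_T), largest block size 2 (exponent in m_T), 4 blocks (geometric multiplicity). These force block sizes [2, 2, 1, 1].

Jordan blocks: (1, 1), (2, 2), (2, 2), (2, 1), (2, 1)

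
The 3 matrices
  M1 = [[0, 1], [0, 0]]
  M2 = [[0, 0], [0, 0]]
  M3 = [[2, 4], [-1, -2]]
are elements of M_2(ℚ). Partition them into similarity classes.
Characteristic polynomials: χ_{M1} = x^2, χ_{M2} = x^2, χ_{M3} = x^2.

{M1, M3}: invariant factors x^2.

{M2}: invariant factors x, x.

Matrices are similar if and only if their invariant-factor lists agree; the partition into similarity classes is {M1, M3}, {M2}.

2 classes: {M1, M3}, {M2}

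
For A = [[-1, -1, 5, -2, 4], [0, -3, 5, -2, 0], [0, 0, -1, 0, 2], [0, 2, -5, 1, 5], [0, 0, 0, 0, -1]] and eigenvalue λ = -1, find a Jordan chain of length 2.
v_1 = [[-2, -3, 0, 3, 1]]^T, v_2 = [[1, 0, 2, 5, 0]]^T

We seek v_1 ∈ ker((A + I)^2) \ ker(A + I), then set v_{i+1} = (A + I) v_i.

One such chain is v_1 = [[-2, -3, 0, 3, 1]]^T, v_2 = [[1, 0, 2, 5, 0]]^T. Check: (A + I) v_2 = [[0, 0, 0, 0, 0]]^T = 0.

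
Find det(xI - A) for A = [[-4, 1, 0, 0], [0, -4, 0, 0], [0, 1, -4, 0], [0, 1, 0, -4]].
χ_A(x) = (x + 4)^4

xI - A = [[x + 4, -1, 0, 0], [0, x + 4, 0, 0], [0, -1, x + 4, 0], [0, -1, 0, x + 4]].

Expanding det(xI - A) along the first row:
det(xI - A) = + (x + 4)·det([[x + 4, 0, 0], [-1, x + 4, 0], [-1, 0, x + 4]]) - (-1)·det([[0, 0, 0], [0, x + 4, 0], [0, 0, x + 4]]) + (0)·det([[0, x + 4, 0], [0, -1, 0], [0, -1, x + 4]]) - (0)·det([[0, x + 4, 0], [0, -1, x + 4], [0, -1, 0]]).

Evaluating gives χ_A(x) = x^4 + 16x^3 + 96x^2 + 256x + 256 = (x + 4)^4.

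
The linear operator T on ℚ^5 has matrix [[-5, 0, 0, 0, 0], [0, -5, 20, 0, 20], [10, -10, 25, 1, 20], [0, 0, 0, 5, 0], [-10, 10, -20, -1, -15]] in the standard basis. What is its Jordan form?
J = [[-5, 0, 0, 0, 0], [0, -5, 0, 0, 0], [0, 0, 5, 1, 0], [0, 0, 0, 5, 0], [0, 0, 0, 0, 5]]

The characteristic polynomial is det(xI - A) = (x - 5)^3(x + 5)^2, so the eigenvalues are -5 (algebraic multiplicity 2), 5 (algebraic multiplicity 3).

For λ = -5: rank(A + 5I) = 3. The eigenspace has dimension 5 - 3 = 2, so there are 2 Jordan blocks; the rank sequence gives block sizes [1, 1].

For λ = 5: rank(A - 5I) = 3, rank((A - 5I)^2) = 2. The eigenspace has dimension 5 - 3 = 2, so there are 2 Jordan blocks; the rank sequence gives block sizes [2, 1].

Assembling the blocks gives the Jordan form J above.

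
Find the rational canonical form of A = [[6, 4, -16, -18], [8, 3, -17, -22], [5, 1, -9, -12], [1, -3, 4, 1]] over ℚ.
R = [[0, 0, 0, 2], [1, 0, 0, 0], [0, 1, 0, -2], [0, 0, 1, 1]]

The invariant factors of A (the non-unit diagonal entries of the Smith normal form of xI - A over ℚ[x]) are (x - 1)(x^3 + 2x + 2), each dividing the next. The characteristic polynomial is their product, (x - 1)(x^3 + 2x + 2).

The rational canonical form is the block-diagonal matrix of companion matrices C(f_i):
R = [[0, 0, 0, 2], [1, 0, 0, 0], [0, 1, 0, -2], [0, 0, 1, 1]].

Note the characteristic polynomial does not split into linear factors over ℚ, so A has no Jordan form over ℚ; the rational canonical form exists over any field.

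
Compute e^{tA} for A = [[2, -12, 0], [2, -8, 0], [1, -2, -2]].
e^{tA} = [[(3*e^{2*t} - 2)*e^{-4*t}, 6*(1 - e^{2*t})*e^{-4*t}, 0], [(e^{2*t} - 1)*e^{-4*t}, (3 - 2*e^{2*t})*e^{-4*t}, 0], [t*e^{-2*t}, -2*t*e^{-2*t}, e^{-2*t}]]

A has Jordan form J = [[-4, 0, 0], [0, -2, 1], [0, 0, -2]] with A = PJP^{-1}, so e^{tA} = P e^{tJ} P^{-1}.

For a Jordan block J_k(λ), e^{tJ_k(λ)} = e^{λt} · (I + tN + t^2 N^2/2! + ... + t^{k-1} N^{k-1}/(k-1)!) where N is the nilpotent superdiagonal part.

Assembling the blocks and conjugating back gives the entries of e^{tA} as shown above.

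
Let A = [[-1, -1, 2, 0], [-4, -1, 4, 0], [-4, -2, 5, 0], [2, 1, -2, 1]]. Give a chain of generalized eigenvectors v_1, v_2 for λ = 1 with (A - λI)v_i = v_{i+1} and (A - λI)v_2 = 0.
v_1 = [[0, 1, 1, 0]]^T, v_2 = [[1, 2, 2, -1]]^T

We seek v_1 ∈ ker((A - I)^2) \ ker(A - I), then set v_{i+1} = (A - I) v_i.

One such chain is v_1 = [[0, 1, 1, 0]]^T, v_2 = [[1, 2, 2, -1]]^T. Check: (A - I) v_2 = [[0, 0, 0, 0]]^T = 0.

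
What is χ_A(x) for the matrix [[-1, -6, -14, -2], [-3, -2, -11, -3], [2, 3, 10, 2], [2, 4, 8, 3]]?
χ_A(x) = (x - 3)^3(x - 1)

xI - A = [[x + 1, 6, 14, 2], [3, x + 2, 11, 3], [-2, -3, x - 10, -2], [-2, -4, -8, x - 3]].

Expanding det(xI - A) along the first row:
det(xI - A) = + (x + 1)·det([[x + 2, 11, 3], [-3, x - 10, -2], [-4, -8, x - 3]]) - (6)·det([[3, 11, 3], [-2, x - 10, -2], [-2, -8, x - 3]]) + (14)·det([[3, x + 2, 3], [-2, -3, -2], [-2, -4, x - 3]]) - (2)·det([[3, x + 2, 11], [-2, -3, x - 10], [-2, -4, -8]]).

Evaluating gives χ_A(x) = x^4 - 10x^3 + 36x^2 - 54x + 27 = (x - 3)^3(x - 1).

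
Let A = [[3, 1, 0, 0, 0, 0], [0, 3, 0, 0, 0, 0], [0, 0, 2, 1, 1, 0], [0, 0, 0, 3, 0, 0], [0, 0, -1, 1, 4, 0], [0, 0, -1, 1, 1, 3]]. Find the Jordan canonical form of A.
The characteristic polynomial is det(xI - A) = (x - 3)^6, so the eigenvalues are 3 (algebraic multiplicity 6).

For λ = 3: rank(A - 3I) = 2, rank((A - 3I)^2) = 0. The eigenspace has dimension 6 - 2 = 4, so there are 4 Jordan blocks; the rank sequence gives block sizes [2, 2, 1, 1].

Assembling the blocks gives the Jordan form J above.

J = [[3, 1, 0, 0, 0, 0], [0, 3, 0, 0, 0, 0], [0, 0, 3, 1, 0, 0], [0, 0, 0, 3, 0, 0], [0, 0, 0, 0, 3, 0], [0, 0, 0, 0, 0, 3]]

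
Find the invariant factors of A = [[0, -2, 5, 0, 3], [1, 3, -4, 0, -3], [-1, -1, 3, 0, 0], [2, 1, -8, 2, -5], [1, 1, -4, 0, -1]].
(x - 2)^2, (x - 2)^2(x + 1)

The Jordan structure of A has elementary divisors (x + 1), (x - 2)^2, (x - 2)^2. Arranging the block sizes at each eigenvalue in decreasing order and taking row products gives the invariant factors.

Invariant factors (smallest first, each dividing the next): (x - 2)^2, (x - 2)^2(x + 1).

Check: the last factor (x - 2)^2(x + 1) is the minimal polynomial, and the product (x - 2)^4(x + 1) is the characteristic polynomial.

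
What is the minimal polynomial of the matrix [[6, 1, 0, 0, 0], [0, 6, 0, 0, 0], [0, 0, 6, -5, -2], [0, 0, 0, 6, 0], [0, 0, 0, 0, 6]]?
The characteristic polynomial factors as (x - 6)^5. The minimal polynomial is ∏(x - λ)^{k_λ} where k_λ is the size of the largest Jordan block at λ.

For λ = 6: rank(A - 6I) = 2, and the largest Jordan block has size 2 (the smallest k with rank((A - 6I)^k) = rank((A - 6I)^(k+1))).

So m_A(x) = (x - 6)^2.

m_A(x) = (x - 6)^2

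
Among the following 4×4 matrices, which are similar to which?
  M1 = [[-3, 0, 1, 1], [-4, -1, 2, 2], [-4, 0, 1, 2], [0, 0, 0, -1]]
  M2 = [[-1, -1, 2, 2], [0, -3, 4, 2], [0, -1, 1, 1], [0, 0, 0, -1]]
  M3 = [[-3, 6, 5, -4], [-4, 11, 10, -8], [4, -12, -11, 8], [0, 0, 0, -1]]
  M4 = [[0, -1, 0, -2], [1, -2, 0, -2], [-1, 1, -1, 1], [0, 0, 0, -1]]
Characteristic polynomials: χ_{M1} = (x + 1)^4, χ_{M2} = (x + 1)^4, χ_{M3} = (x + 1)^4, χ_{M4} = (x + 1)^4.

{M1, M3}: invariant factors x + 1, x + 1, (x + 1)^2.

{M2, M4}: invariant factors (x + 1)^2, (x + 1)^2.

Matrices are similar if and only if their invariant-factor lists agree; the partition into similarity classes is {M1, M3}, {M2, M4}.

2 classes: {M1, M3}, {M2, M4}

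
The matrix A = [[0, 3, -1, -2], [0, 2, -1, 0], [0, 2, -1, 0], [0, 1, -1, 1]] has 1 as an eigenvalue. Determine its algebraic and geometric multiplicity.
algebraic multiplicity 2, geometric multiplicity 2

The characteristic polynomial is x^2(x - 1)^2, so the factor x - 1 appears with exponent 2: the algebraic multiplicity is 2.

rank(A - I) = 2, so the eigenspace has dimension 4 - 2 = 2: the geometric multiplicity is 2.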